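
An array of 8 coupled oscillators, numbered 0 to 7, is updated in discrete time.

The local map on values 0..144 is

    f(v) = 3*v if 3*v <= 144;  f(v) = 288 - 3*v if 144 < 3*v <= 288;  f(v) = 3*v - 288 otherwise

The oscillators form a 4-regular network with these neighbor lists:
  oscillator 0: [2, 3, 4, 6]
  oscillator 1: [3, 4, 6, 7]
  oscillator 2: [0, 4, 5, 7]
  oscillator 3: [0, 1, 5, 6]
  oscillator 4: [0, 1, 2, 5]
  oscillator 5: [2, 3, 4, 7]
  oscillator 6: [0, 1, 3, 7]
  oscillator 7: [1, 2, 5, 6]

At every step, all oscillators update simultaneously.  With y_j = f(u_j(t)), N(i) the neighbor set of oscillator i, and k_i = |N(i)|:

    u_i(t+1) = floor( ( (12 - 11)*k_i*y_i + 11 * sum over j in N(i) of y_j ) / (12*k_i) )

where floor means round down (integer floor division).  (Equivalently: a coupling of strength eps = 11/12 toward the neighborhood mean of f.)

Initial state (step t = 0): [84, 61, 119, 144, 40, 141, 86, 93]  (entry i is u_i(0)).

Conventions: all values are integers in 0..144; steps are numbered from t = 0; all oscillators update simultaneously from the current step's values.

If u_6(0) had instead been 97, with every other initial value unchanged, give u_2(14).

Simulating step by step:
t=0: [84, 61, 119, 144, 40, 141, 97, 93]
t=1: [80, 72, 74, 75, 89, 89, 67, 72]
t=2: [58, 61, 42, 57, 49, 52, 65, 62]
t=3: [118, 112, 122, 111, 121, 122, 108, 113]
t=4: [59, 51, 68, 56, 68, 63, 51, 59]
t=5: [106, 114, 99, 120, 105, 99, 120, 113]
t=6: [43, 55, 27, 43, 25, 37, 53, 37]
t=7: [105, 112, 104, 123, 108, 100, 123, 111]
t=8: [53, 59, 29, 45, 28, 43, 52, 41]
t=9: [111, 117, 113, 126, 111, 109, 125, 115]
t=10: [66, 69, 46, 61, 49, 58, 65, 59]
t=11: [116, 109, 116, 95, 108, 122, 96, 106]
t=12: [27, 19, 51, 40, 57, 36, 30, 43]
t=13: [112, 109, 110, 87, 97, 123, 96, 100]
t=14: [20, 12, 36, 40, 48, 26, 28, 38]

Answer: u_2(14) = 36
Key observation: This trace re-runs the system from the modified initial state.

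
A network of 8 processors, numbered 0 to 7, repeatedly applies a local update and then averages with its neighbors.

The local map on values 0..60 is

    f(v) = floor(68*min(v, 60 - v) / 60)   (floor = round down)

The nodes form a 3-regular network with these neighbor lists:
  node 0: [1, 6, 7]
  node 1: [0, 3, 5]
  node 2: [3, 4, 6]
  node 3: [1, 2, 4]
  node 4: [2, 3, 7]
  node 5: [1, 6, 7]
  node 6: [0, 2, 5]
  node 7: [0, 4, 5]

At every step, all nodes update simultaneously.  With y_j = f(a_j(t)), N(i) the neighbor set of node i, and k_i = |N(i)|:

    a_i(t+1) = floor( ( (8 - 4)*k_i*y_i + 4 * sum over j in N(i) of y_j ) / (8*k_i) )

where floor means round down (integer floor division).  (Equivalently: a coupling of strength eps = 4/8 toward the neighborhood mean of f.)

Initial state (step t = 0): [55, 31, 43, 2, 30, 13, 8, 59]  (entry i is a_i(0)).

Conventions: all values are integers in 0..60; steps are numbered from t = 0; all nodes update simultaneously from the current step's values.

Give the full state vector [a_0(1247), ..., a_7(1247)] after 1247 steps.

Simulating step by step:
t=0: [55, 31, 43, 2, 30, 13, 8, 59]
t=1: [9, 19, 17, 15, 20, 14, 10, 9]
t=2: [12, 17, 17, 18, 18, 14, 12, 12]
t=3: [14, 17, 18, 19, 18, 15, 14, 14]
t=4: [15, 18, 19, 20, 19, 16, 16, 16]
t=5: [17, 19, 20, 21, 20, 18, 18, 18]
t=6: [19, 20, 21, 22, 21, 20, 20, 20]
t=7: [21, 22, 23, 23, 23, 22, 22, 22]
t=8: [23, 24, 25, 25, 25, 24, 24, 24]
t=9: [26, 27, 27, 27, 27, 27, 27, 27]
t=10: [29, 29, 30, 30, 30, 30, 29, 29]
t=11: [32, 32, 33, 33, 33, 33, 32, 32]
t=12: [31, 30, 30, 30, 30, 30, 30, 30]
t=13: [33, 33, 34, 34, 34, 34, 33, 33]
t=14: [30, 29, 29, 29, 29, 29, 29, 29]
t=15: [33, 32, 32, 32, 32, 32, 32, 32]
t=16: [30, 30, 31, 31, 31, 31, 30, 30]
t=17: [34, 33, 32, 32, 32, 33, 33, 33]
t=18: [29, 30, 30, 30, 30, 30, 30, 30]
t=19: [33, 33, 34, 34, 34, 34, 33, 33]

Answer: [34, 33, 32, 32, 32, 33, 33, 33]
Key observation: The state at step 13, [33, 33, 34, 34, 34, 34, 33, 33], reappears at step 19: the system is in a cycle of period 6 from step 13 on.  Therefore the state at step 1247 equals the state at step 13 + ((1247 - 13) mod 6) = 17, which is [34, 33, 32, 32, 32, 33, 33, 33].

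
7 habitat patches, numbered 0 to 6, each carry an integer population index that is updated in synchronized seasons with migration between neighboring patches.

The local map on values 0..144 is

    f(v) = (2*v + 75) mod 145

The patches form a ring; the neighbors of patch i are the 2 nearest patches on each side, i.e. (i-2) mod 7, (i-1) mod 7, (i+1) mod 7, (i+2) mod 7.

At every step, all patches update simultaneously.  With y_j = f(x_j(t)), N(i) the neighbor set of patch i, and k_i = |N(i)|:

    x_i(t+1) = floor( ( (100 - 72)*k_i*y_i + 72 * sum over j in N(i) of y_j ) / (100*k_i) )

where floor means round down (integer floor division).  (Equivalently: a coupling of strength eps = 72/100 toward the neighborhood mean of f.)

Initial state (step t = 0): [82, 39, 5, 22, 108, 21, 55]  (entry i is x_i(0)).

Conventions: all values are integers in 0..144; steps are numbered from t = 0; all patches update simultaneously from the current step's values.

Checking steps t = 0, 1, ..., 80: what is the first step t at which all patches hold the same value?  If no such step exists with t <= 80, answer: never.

Simulating step by step:
t=0: [82, 39, 5, 22, 108, 21, 55]  (not all equal)
t=1: [71, 63, 63, 71, 65, 78, 50]  (not all equal)
t=2: [61, 57, 62, 66, 60, 66, 57]  (not all equal)
t=3: [51, 50, 52, 55, 53, 54, 49]  (not all equal)
t=4: [32, 32, 34, 36, 35, 35, 32]  (not all equal)
t=5: [114, 115, 90, 51, 51, 50, 88]  (not all equal)
t=6: [50, 51, 47, 42, 59, 41, 45]  (not all equal)
t=7: [24, 24, 29, 24, 26, 23, 27]  (not all equal)
t=8: [125, 125, 126, 125, 126, 124, 125]  (not all equal)
t=9: [35, 35, 35, 35, 35, 34, 35]  (not all equal)
t=10: [25, 0, 0, 25, 25, 40, 25]  (not all equal)
t=11: [86, 102, 102, 86, 95, 92, 95]  (not all equal)
t=12: [118, 119, 119, 118, 118, 111, 118]  (not all equal)
t=13: [19, 21, 21, 19, 18, 17, 18]  (not all equal)
t=14: [113, 114, 114, 113, 112, 111, 112]  (not all equal)
t=15: [10, 11, 11, 10, 9, 9, 9]  (not all equal)
t=16: [95, 95, 95, 95, 94, 93, 94]  (not all equal)
t=17: [118, 119, 119, 118, 118, 118, 118]  (not all equal)
t=18: [21, 21, 21, 21, 21, 21, 21]  (all equal)

Answer: 18
Key observation: Synchronization is absorbing here: once all patches are equal they stay equal, and step 18 is the first all-equal step.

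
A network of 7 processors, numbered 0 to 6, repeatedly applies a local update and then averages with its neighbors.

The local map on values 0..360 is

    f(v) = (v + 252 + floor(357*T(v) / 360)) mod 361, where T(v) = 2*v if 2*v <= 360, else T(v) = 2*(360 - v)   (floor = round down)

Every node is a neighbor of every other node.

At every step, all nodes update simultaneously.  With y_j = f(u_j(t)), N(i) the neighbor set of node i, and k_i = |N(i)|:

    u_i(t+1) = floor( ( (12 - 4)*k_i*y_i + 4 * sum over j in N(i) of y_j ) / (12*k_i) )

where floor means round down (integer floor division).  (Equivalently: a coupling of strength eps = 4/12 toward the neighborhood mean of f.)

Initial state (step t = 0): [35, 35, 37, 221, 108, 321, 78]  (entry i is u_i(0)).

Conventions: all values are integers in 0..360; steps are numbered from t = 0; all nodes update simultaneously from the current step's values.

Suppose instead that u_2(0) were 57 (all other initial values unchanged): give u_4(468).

Answer: u_4(468) = 309
Key observation: The state at step 15, [301, 301, 301, 301, 301, 301, 301], reappears at step 17: the system is in a cycle of period 2 from step 15 on.  Therefore the state at step 468 equals the state at step 15 + ((468 - 15) mod 2) = 16, which is [309, 309, 309, 309, 309, 309, 309].

Derivation:
t=0: [35, 35, 57, 221, 108, 321, 78]
t=1: [296, 296, 116, 95, 209, 255, 154]
t=2: [290, 290, 243, 205, 122, 315, 312]
t=3: [280, 280, 88, 110, 240, 265, 267]
t=4: [296, 296, 189, 229, 100, 306, 304]
t=5: [274, 274, 118, 94, 198, 269, 270]
t=6: [305, 305, 249, 205, 130, 308, 307]
t=7: [291, 291, 325, 130, 275, 289, 290]
t=8: [315, 315, 294, 290, 324, 316, 315]
t=9: [296, 296, 309, 311, 291, 296, 296]
t=10: [311, 311, 304, 303, 314, 311, 311]
t=11: [299, 299, 303, 304, 297, 299, 299]
t=12: [309, 309, 307, 307, 310, 309, 309]
t=13: [301, 301, 302, 302, 300, 301, 301]
t=14: [308, 308, 308, 308, 309, 308, 308]
t=15: [301, 301, 301, 301, 301, 301, 301]
t=16: [309, 309, 309, 309, 309, 309, 309]
t=17: [301, 301, 301, 301, 301, 301, 301]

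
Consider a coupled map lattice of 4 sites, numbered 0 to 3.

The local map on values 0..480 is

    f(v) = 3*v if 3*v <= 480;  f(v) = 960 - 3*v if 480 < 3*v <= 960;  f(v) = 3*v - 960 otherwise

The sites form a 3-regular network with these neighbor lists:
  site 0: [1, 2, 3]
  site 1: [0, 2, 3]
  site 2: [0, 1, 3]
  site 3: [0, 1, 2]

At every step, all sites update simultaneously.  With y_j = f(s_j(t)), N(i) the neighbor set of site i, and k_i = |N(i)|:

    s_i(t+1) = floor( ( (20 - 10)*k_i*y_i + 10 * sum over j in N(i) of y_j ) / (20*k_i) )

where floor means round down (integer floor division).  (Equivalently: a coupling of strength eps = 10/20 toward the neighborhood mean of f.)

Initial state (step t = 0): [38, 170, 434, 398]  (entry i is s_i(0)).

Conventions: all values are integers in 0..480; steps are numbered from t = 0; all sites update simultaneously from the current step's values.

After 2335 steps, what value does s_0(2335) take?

Answer: s_0(2335) = 54
Key observation: The state at step 5, [438, 430, 426, 434], reappears at step 9: the system is in a cycle of period 4 from step 5 on.  Therefore the state at step 2335 equals the state at step 5 + ((2335 - 5) mod 4) = 7, which is [54, 46, 42, 50].

Derivation:
t=0: [38, 170, 434, 398]
t=1: [228, 340, 304, 268]
t=2: [182, 110, 106, 142]
t=3: [386, 358, 354, 390]
t=4: [170, 142, 138, 174]
t=5: [438, 430, 426, 434]
t=6: [342, 334, 330, 338]
t=7: [54, 46, 42, 50]
t=8: [150, 142, 138, 146]
t=9: [438, 430, 426, 434]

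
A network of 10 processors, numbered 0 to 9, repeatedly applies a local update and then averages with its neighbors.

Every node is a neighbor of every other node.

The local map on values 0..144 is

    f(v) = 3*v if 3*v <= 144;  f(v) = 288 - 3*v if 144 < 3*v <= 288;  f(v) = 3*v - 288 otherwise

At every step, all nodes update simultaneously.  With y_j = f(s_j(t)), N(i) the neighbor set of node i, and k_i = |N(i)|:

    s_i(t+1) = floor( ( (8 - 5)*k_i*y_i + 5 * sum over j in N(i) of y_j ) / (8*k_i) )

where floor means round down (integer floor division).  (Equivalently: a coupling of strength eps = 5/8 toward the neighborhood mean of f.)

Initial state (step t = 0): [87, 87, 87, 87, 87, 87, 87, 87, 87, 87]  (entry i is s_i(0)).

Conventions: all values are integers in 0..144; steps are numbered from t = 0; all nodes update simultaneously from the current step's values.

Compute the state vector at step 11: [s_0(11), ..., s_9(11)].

Answer: [45, 45, 45, 45, 45, 45, 45, 45, 45, 45]

Derivation:
t=0: [87, 87, 87, 87, 87, 87, 87, 87, 87, 87]
t=1: [27, 27, 27, 27, 27, 27, 27, 27, 27, 27]
t=2: [81, 81, 81, 81, 81, 81, 81, 81, 81, 81]
t=3: [45, 45, 45, 45, 45, 45, 45, 45, 45, 45]
t=4: [135, 135, 135, 135, 135, 135, 135, 135, 135, 135]
t=5: [117, 117, 117, 117, 117, 117, 117, 117, 117, 117]
t=6: [63, 63, 63, 63, 63, 63, 63, 63, 63, 63]
t=7: [99, 99, 99, 99, 99, 99, 99, 99, 99, 99]
t=8: [9, 9, 9, 9, 9, 9, 9, 9, 9, 9]
t=9: [27, 27, 27, 27, 27, 27, 27, 27, 27, 27]
t=10: [81, 81, 81, 81, 81, 81, 81, 81, 81, 81]
t=11: [45, 45, 45, 45, 45, 45, 45, 45, 45, 45]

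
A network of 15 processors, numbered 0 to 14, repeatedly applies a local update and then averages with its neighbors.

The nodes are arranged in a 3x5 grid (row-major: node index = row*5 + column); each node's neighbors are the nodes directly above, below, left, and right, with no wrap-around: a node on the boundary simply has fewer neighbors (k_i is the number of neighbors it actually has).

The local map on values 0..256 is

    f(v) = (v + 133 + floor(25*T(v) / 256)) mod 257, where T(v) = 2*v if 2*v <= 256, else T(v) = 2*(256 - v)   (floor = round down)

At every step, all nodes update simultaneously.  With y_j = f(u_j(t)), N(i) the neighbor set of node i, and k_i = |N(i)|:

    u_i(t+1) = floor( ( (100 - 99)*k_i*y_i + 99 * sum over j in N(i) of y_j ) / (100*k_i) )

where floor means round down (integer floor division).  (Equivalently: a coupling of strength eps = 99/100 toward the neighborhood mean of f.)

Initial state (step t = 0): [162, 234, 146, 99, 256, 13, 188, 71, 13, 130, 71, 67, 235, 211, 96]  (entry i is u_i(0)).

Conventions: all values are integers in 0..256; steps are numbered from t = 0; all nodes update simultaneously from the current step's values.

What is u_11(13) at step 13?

Answer: u_11(13) = 143

Derivation:
t=0: [162, 234, 146, 99, 256, 13, 188, 71, 13, 130, 71, 67, 235, 211, 96]
t=1: [130, 59, 192, 109, 140, 116, 172, 96, 148, 174, 180, 137, 174, 169, 64]
t=2: [107, 59, 151, 53, 36, 54, 124, 65, 94, 97, 25, 66, 114, 106, 64]
t=3: [198, 26, 201, 156, 221, 64, 203, 83, 164, 210, 203, 67, 139, 153, 125]
t=4: [185, 87, 148, 82, 72, 88, 203, 69, 106, 61, 209, 73, 163, 39, 71]
t=5: [235, 71, 225, 90, 218, 87, 225, 49, 205, 146, 227, 81, 203, 92, 192]
t=6: [225, 110, 214, 100, 141, 111, 217, 99, 178, 89, 231, 102, 219, 87, 141]
t=7: [8, 100, 169, 70, 243, 105, 129, 93, 242, 50, 130, 105, 245, 71, 235]
t=8: [126, 79, 235, 101, 203, 66, 123, 84, 216, 119, 1, 60, 153, 120, 203]
t=9: [217, 56, 236, 102, 135, 62, 216, 73, 130, 91, 206, 70, 150, 78, 19]
t=10: [201, 105, 223, 61, 245, 97, 209, 73, 233, 74, 210, 80, 218, 78, 232]
t=11: [124, 94, 141, 114, 212, 93, 173, 104, 216, 117, 236, 97, 223, 109, 222]
t=12: [242, 44, 85, 77, 14, 69, 183, 76, 9, 98, 244, 96, 84, 101, 11]
t=13: [199, 142, 211, 175, 236, 106, 216, 171, 236, 147, 229, 143, 240, 174, 250]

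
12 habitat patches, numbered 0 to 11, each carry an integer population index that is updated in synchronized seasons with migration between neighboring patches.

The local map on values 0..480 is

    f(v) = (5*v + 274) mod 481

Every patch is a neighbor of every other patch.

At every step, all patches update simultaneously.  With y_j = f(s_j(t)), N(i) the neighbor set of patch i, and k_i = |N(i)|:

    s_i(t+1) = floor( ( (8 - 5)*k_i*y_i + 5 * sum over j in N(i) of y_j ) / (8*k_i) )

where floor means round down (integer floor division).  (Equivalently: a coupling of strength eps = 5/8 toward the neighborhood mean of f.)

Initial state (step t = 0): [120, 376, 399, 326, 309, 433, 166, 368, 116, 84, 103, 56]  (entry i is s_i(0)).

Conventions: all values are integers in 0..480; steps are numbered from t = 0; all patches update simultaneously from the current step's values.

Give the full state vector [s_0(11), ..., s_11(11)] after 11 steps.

Answer: [102, 82, 108, 90, 108, 89, 158, 107, 128, 94, 169, 108]

Derivation:
t=0: [120, 376, 399, 326, 309, 433, 166, 368, 116, 84, 103, 56]
t=1: [303, 251, 288, 324, 297, 189, 223, 238, 296, 246, 276, 201]
t=2: [284, 202, 260, 318, 275, 256, 310, 181, 273, 194, 241, 275]
t=3: [236, 259, 198, 290, 222, 192, 278, 225, 219, 246, 168, 222]
t=4: [180, 217, 273, 266, 311, 263, 247, 315, 306, 196, 225, 311]
t=5: [263, 322, 258, 247, 318, 242, 216, 324, 310, 288, 334, 318]
t=6: [226, 320, 218, 201, 314, 193, 304, 323, 301, 266, 186, 314]
t=7: [379, 376, 366, 339, 366, 327, 350, 380, 345, 290, 316, 366]
t=8: [228, 223, 207, 164, 207, 298, 181, 229, 174, 239, 280, 207]
t=9: [341, 333, 308, 240, 308, 300, 267, 343, 255, 206, 271, 308]
t=10: [154, 141, 254, 146, 254, 242, 189, 157, 170, 245, 196, 254]
t=11: [102, 82, 108, 90, 108, 89, 158, 107, 128, 94, 169, 108]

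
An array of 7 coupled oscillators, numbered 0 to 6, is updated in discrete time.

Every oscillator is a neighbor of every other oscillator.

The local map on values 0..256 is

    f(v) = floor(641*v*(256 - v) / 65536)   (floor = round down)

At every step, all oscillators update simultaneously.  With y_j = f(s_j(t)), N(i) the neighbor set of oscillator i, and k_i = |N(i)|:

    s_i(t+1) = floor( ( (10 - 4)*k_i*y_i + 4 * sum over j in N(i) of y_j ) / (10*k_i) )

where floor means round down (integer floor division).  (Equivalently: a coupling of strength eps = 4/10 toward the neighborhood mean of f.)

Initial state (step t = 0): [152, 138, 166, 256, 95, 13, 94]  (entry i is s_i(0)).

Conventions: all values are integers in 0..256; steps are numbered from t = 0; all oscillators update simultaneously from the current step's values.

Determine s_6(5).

Answer: s_6(5) = 154

Derivation:
t=0: [152, 138, 166, 256, 95, 13, 94]
t=1: [134, 137, 130, 52, 131, 68, 131]
t=2: [153, 153, 153, 123, 153, 135, 153]
t=3: [154, 154, 154, 157, 154, 157, 154]
t=4: [152, 152, 152, 152, 152, 152, 152]
t=5: [154, 154, 154, 154, 154, 154, 154]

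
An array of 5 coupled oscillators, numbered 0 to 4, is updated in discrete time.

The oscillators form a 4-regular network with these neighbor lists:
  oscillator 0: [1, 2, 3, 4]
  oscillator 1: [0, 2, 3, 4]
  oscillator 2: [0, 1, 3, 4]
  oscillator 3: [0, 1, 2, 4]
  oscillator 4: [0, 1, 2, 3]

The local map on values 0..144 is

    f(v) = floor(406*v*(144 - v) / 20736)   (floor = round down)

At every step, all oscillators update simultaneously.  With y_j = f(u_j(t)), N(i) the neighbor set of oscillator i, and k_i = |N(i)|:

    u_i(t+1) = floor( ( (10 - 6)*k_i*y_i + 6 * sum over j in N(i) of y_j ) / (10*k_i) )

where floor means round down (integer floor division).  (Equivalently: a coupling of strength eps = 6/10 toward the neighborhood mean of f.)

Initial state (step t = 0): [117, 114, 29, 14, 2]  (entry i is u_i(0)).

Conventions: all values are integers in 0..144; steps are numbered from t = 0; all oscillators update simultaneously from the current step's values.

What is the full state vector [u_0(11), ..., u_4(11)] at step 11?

Simulating step by step:
t=0: [117, 114, 29, 14, 2]
t=1: [50, 51, 51, 43, 36]
t=2: [88, 88, 88, 86, 84]
t=3: [96, 96, 96, 96, 96]
t=4: [90, 90, 90, 90, 90]
t=5: [95, 95, 95, 95, 95]
t=6: [91, 91, 91, 91, 91]
t=7: [94, 94, 94, 94, 94]
t=8: [92, 92, 92, 92, 92]
t=9: [93, 93, 93, 93, 93]
t=10: [92, 92, 92, 92, 92]
t=11: [93, 93, 93, 93, 93]

Answer: [93, 93, 93, 93, 93]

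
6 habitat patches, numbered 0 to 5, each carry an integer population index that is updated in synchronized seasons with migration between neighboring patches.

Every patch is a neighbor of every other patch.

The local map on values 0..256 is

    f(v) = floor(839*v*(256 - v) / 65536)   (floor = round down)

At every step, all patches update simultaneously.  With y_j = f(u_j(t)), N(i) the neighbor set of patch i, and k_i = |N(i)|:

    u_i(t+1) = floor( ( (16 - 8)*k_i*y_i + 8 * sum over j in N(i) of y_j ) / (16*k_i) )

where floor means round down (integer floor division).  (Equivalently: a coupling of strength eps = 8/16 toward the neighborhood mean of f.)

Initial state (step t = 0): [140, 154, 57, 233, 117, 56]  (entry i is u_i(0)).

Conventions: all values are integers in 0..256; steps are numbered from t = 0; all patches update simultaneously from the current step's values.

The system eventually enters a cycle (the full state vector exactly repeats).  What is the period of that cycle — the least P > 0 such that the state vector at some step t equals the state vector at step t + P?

Answer: 2
Key observation: The state at step 10, [209, 209, 209, 209, 209, 209], reappears at step 12 — and no state repeats earlier — so the cycle the system enters has period 2.

Derivation:
t=0: [140, 154, 57, 233, 117, 56]
t=1: [180, 177, 155, 124, 180, 154]
t=2: [183, 185, 193, 197, 183, 194]
t=3: [165, 163, 158, 155, 165, 157]
t=4: [194, 195, 196, 197, 194, 196]
t=5: [151, 151, 150, 149, 151, 150]
t=6: [202, 202, 202, 203, 202, 202]
t=7: [138, 138, 138, 138, 138, 138]
t=8: [208, 208, 208, 208, 208, 208]
t=9: [127, 127, 127, 127, 127, 127]
t=10: [209, 209, 209, 209, 209, 209]
t=11: [125, 125, 125, 125, 125, 125]
t=12: [209, 209, 209, 209, 209, 209]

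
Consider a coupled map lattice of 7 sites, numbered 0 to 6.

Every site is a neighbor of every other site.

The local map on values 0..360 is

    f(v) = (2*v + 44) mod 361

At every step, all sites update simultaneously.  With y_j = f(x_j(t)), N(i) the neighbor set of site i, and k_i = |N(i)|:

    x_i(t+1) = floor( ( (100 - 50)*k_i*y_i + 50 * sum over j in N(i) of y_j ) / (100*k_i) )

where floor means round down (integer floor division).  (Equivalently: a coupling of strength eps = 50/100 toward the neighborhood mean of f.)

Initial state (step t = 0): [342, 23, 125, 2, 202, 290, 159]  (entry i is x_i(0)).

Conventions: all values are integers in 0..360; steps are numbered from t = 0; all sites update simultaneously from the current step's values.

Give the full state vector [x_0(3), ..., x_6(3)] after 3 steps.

Simulating step by step:
t=0: [342, 23, 125, 2, 202, 290, 159]
t=1: [68, 103, 188, 85, 102, 175, 66]
t=2: [171, 200, 121, 185, 200, 110, 170]
t=3: [78, 102, 187, 90, 102, 178, 77]

Answer: [78, 102, 187, 90, 102, 178, 77]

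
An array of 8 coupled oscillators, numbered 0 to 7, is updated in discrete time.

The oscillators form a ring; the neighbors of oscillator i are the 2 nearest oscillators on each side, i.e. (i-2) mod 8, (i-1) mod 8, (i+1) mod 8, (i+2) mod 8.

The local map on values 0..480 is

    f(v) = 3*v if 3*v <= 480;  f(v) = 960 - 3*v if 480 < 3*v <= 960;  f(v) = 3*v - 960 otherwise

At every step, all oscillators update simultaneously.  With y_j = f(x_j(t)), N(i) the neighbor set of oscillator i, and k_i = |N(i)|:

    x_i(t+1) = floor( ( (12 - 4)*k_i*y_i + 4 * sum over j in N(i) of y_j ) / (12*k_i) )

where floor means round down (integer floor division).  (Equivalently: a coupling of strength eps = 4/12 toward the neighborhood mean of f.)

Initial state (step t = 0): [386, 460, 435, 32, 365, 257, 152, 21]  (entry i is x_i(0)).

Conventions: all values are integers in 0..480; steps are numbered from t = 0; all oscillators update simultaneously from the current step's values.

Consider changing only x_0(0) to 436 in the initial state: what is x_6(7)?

Simulating step by step:
t=0: [436, 460, 435, 32, 365, 257, 152, 21]
t=1: [339, 351, 313, 154, 180, 188, 365, 159]
t=2: [98, 146, 100, 385, 364, 388, 202, 374]
t=3: [300, 371, 288, 219, 175, 206, 302, 215]
t=4: [91, 166, 143, 287, 356, 320, 132, 260]
t=5: [304, 389, 364, 149, 149, 65, 310, 214]
t=6: [89, 216, 183, 379, 365, 233, 104, 252]
t=7: [281, 296, 348, 211, 186, 243, 280, 232]

Answer: x_6(7) = 280
Key observation: This trace re-runs the system from the modified initial state.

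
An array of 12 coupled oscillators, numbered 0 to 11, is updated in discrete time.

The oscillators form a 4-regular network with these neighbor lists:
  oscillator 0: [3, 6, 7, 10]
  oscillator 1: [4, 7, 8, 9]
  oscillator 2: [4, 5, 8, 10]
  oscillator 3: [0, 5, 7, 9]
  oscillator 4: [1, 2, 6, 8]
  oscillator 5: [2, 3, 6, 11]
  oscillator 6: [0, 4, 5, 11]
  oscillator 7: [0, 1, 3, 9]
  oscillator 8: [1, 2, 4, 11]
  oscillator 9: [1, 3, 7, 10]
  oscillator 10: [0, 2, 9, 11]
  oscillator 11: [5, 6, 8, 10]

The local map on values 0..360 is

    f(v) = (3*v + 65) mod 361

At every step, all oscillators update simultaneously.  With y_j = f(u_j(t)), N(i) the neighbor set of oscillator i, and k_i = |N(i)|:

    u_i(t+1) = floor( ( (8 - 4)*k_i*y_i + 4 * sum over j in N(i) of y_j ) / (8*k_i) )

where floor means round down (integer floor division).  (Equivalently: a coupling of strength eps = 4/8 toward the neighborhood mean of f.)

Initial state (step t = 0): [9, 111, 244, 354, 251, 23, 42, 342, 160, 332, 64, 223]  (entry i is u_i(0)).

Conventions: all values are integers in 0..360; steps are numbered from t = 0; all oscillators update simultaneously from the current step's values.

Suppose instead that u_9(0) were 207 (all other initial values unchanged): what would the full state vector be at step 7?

Simulating step by step:
t=0: [9, 111, 244, 354, 251, 23, 42, 342, 160, 207, 64, 223]
t=1: [108, 95, 121, 91, 108, 107, 137, 66, 119, 205, 191, 101]
t=2: [138, 258, 82, 248, 88, 78, 68, 260, 87, 313, 191, 63]
t=3: [153, 191, 309, 146, 292, 264, 259, 137, 289, 216, 259, 273]
t=4: [143, 250, 220, 166, 219, 154, 144, 174, 221, 257, 178, 154]
t=5: [166, 89, 52, 180, 29, 146, 126, 180, 35, 151, 171, 151]
t=6: [199, 256, 195, 215, 176, 159, 122, 238, 192, 208, 200, 154]
t=7: [248, 167, 269, 282, 209, 199, 145, 164, 239, 266, 287, 187]

Answer: [248, 167, 269, 282, 209, 199, 145, 164, 239, 266, 287, 187]
Key observation: This trace re-runs the system from the modified initial state.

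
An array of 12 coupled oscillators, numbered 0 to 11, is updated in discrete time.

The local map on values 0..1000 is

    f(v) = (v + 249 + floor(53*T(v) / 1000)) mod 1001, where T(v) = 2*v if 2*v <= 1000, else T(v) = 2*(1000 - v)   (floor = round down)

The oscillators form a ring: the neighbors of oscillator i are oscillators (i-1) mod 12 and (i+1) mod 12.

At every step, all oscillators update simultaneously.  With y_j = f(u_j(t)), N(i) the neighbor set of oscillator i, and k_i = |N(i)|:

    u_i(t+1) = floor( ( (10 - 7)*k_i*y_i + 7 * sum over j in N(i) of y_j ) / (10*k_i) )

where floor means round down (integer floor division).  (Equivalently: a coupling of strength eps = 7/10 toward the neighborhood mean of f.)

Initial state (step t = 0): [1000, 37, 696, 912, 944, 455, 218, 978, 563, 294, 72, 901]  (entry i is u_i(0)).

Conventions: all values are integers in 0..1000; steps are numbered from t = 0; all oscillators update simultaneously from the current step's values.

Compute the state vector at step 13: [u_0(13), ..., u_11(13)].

Simulating step by step:
t=0: [1000, 37, 696, 912, 944, 455, 218, 978, 563, 294, 72, 901]
t=1: [231, 515, 453, 461, 381, 466, 490, 540, 538, 587, 354, 249]
t=2: [619, 683, 775, 724, 733, 740, 797, 819, 851, 779, 683, 557]
t=3: [908, 623, 351, 19, 8, 30, 55, 88, 81, 392, 605, 911]
t=4: [427, 554, 604, 393, 270, 282, 312, 330, 461, 636, 566, 421]
t=5: [763, 820, 804, 709, 599, 567, 588, 657, 765, 843, 831, 767]
t=6: [54, 63, 397, 633, 914, 877, 895, 603, 378, 78, 79, 57]
t=7: [312, 444, 639, 576, 421, 155, 407, 555, 630, 451, 327, 319]
t=8: [647, 754, 840, 834, 665, 620, 654, 821, 834, 758, 654, 601]
t=9: [601, 371, 75, 398, 637, 933, 630, 389, 71, 372, 604, 922]
t=10: [560, 625, 571, 645, 584, 701, 578, 639, 566, 625, 561, 678]
t=11: [912, 875, 904, 889, 932, 906, 928, 884, 901, 874, 912, 887]
t=12: [149, 156, 148, 166, 164, 178, 162, 162, 145, 155, 149, 162]
t=13: [421, 415, 422, 424, 435, 433, 433, 421, 419, 413, 420, 417]

Answer: [421, 415, 422, 424, 435, 433, 433, 421, 419, 413, 420, 417]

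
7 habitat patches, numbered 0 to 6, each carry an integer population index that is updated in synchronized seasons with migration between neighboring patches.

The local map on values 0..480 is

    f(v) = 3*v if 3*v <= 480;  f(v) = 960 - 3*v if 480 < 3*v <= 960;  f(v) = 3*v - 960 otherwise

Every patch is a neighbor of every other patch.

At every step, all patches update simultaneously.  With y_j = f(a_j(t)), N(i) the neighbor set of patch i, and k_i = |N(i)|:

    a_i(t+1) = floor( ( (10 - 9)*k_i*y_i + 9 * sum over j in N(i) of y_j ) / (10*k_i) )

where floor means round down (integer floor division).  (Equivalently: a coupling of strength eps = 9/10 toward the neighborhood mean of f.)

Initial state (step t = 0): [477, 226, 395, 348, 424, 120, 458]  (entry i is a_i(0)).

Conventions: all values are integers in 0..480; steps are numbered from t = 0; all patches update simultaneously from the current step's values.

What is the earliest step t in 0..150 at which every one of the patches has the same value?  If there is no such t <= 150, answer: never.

Simulating step by step:
t=0: [477, 226, 395, 348, 424, 120, 458]  (not all equal)
t=1: [298, 308, 310, 318, 306, 304, 301]  (not all equal)
t=2: [39, 40, 41, 42, 40, 40, 39]  (not all equal)
t=3: [120, 120, 120, 120, 120, 120, 120]  (all equal)

Answer: 3
Key observation: Synchronization is absorbing here: once all patches are equal they stay equal, and step 3 is the first all-equal step.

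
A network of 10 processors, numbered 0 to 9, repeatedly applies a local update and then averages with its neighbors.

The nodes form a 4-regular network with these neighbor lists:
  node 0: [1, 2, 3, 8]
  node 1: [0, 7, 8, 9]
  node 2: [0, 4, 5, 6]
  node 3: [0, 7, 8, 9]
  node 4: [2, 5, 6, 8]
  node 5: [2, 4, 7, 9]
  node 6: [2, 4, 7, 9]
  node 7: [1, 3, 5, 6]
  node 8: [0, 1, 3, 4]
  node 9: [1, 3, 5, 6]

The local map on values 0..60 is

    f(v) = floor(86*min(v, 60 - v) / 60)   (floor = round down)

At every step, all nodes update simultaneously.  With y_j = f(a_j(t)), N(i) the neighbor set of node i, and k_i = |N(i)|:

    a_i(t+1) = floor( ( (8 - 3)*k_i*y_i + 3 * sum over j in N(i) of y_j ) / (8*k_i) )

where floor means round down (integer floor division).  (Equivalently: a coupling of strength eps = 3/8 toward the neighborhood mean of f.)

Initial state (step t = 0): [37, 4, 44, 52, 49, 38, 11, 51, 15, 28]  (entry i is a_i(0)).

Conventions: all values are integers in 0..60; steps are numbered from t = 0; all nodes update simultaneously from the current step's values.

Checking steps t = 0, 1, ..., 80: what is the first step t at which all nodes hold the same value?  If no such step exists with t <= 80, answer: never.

Answer: 32
Key observation: Synchronization is absorbing here: once all nodes are equal they stay equal, and step 32 is the first all-equal step.

Derivation:
t=0: [37, 4, 44, 52, 49, 38, 11, 51, 15, 28]  (not all equal)
t=1: [25, 12, 22, 16, 17, 27, 17, 13, 19, 30]  (not all equal)
t=2: [30, 22, 30, 25, 26, 34, 25, 20, 26, 36]  (not all equal)
t=3: [40, 32, 41, 35, 37, 36, 35, 30, 36, 34]  (not all equal)
t=4: [30, 38, 28, 35, 32, 34, 34, 40, 33, 36]  (not all equal)
t=5: [40, 32, 39, 35, 39, 36, 36, 30, 37, 34]  (not all equal)
t=6: [30, 38, 30, 35, 30, 34, 34, 40, 32, 36]  (not all equal)
t=7: [40, 32, 41, 35, 41, 37, 37, 30, 39, 34]  (not all equal)
t=8: [29, 37, 28, 34, 28, 32, 32, 39, 30, 36]  (not all equal)
t=9: [39, 33, 40, 37, 40, 38, 38, 32, 40, 35]  (not all equal)
t=10: [30, 36, 28, 32, 28, 31, 31, 37, 29, 34]  (not all equal)
t=11: [41, 35, 40, 39, 40, 39, 39, 34, 40, 37]  (not all equal)
t=12: [28, 33, 28, 30, 28, 30, 30, 34, 28, 31]  (not all equal)
t=13: [40, 38, 40, 41, 40, 41, 41, 38, 40, 41]  (not all equal)
t=14: [28, 30, 27, 27, 27, 27, 27, 29, 28, 27]  (not all equal)
t=15: [39, 41, 38, 38, 38, 38, 38, 40, 39, 38]  (not all equal)
t=16: [29, 28, 30, 30, 30, 30, 30, 28, 29, 30]  (not all equal)
t=17: [41, 40, 42, 42, 42, 42, 42, 40, 41, 42]  (not all equal)
t=18: [26, 27, 25, 25, 25, 25, 25, 27, 26, 25]  (not all equal)
t=19: [36, 37, 35, 35, 35, 35, 35, 37, 36, 35]  (not all equal)
t=20: [34, 32, 34, 34, 34, 34, 34, 32, 34, 34]  (not all equal)
t=21: [37, 39, 37, 37, 37, 37, 37, 39, 37, 37]  (not all equal)
t=22: [31, 30, 32, 31, 32, 31, 31, 30, 31, 31]  (not all equal)
t=23: [41, 42, 40, 41, 40, 41, 41, 42, 41, 41]  (not all equal)
t=24: [26, 25, 27, 26, 27, 27, 27, 25, 26, 26]  (not all equal)
t=25: [36, 35, 37, 36, 37, 37, 37, 35, 36, 37]  (not all equal)
t=26: [33, 34, 32, 33, 32, 32, 32, 34, 33, 32]  (not all equal)
t=27: [38, 37, 39, 38, 39, 39, 39, 37, 38, 39]  (not all equal)
t=28: [31, 31, 30, 31, 30, 30, 30, 31, 31, 30]  (not all equal)
t=29: [41, 41, 42, 41, 42, 42, 42, 41, 41, 42]  (not all equal)
t=30: [26, 26, 25, 26, 25, 25, 25, 26, 26, 25]  (not all equal)
t=31: [36, 36, 35, 36, 35, 35, 35, 36, 36, 35]  (not all equal)
t=32: [34, 34, 34, 34, 34, 34, 34, 34, 34, 34]  (all equal)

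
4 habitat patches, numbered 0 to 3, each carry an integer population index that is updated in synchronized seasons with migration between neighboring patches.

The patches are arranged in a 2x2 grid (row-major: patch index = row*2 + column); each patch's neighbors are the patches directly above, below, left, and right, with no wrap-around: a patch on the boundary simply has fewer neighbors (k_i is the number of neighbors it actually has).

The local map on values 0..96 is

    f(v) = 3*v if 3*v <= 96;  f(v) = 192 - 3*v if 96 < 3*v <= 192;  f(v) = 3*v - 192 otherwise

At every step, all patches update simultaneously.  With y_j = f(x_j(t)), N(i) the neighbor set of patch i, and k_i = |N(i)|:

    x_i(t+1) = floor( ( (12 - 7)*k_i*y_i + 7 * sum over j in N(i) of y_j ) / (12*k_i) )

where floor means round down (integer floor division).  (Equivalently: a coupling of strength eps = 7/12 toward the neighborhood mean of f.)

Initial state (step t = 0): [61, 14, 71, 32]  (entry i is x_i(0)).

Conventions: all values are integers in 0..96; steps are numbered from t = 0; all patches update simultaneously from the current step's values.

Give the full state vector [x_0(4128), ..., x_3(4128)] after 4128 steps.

Simulating step by step:
t=0: [61, 14, 71, 32]
t=1: [22, 48, 39, 58]
t=2: [63, 44, 55, 43]
t=3: [26, 44, 30, 51]
t=4: [76, 59, 71, 60]
t=5: [25, 20, 22, 15]
t=6: [68, 60, 62, 55]
t=7: [10, 16, 13, 16]
t=8: [37, 42, 39, 45]
t=9: [74, 67, 71, 64]
t=10: [21, 12, 17, 8]
t=11: [51, 40, 46, 35]
t=12: [53, 66, 59, 73]
t=13: [19, 20, 23, 17]
t=14: [61, 56, 60, 58]
t=15: [14, 17, 12, 18]
t=16: [42, 49, 43, 47]
t=17: [59, 52, 60, 52]
t=18: [20, 29, 19, 29]
t=19: [67, 79, 66, 78]
t=20: [18, 33, 17, 32]
t=21: [64, 82, 65, 82]
t=22: [16, 38, 17, 39]
t=23: [57, 68, 57, 68]
t=24: [18, 14, 18, 14]
t=25: [50, 45, 50, 45]
t=26: [46, 52, 46, 52]
t=27: [48, 41, 48, 41]
t=28: [54, 62, 54, 62]
t=29: [23, 13, 23, 13]
t=30: [60, 47, 60, 47]
t=31: [23, 39, 23, 39]
t=32: [70, 73, 70, 73]
t=33: [20, 24, 20, 24]
t=34: [63, 68, 63, 68]
t=35: [5, 9, 5, 9]
t=36: [18, 23, 18, 23]
t=37: [58, 64, 58, 64]
t=38: [12, 5, 12, 5]
t=39: [29, 21, 29, 21]
t=40: [80, 70, 80, 70]
t=41: [39, 26, 39, 26]
t=42: [75, 77, 75, 77]
t=43: [34, 37, 34, 37]
t=44: [87, 83, 87, 83]
t=45: [65, 60, 65, 60]
t=46: [5, 9, 5, 9]

Answer: [18, 23, 18, 23]
Key observation: The state at step 35, [5, 9, 5, 9], reappears at step 46: the system is in a cycle of period 11 from step 35 on.  Therefore the state at step 4128 equals the state at step 35 + ((4128 - 35) mod 11) = 36, which is [18, 23, 18, 23].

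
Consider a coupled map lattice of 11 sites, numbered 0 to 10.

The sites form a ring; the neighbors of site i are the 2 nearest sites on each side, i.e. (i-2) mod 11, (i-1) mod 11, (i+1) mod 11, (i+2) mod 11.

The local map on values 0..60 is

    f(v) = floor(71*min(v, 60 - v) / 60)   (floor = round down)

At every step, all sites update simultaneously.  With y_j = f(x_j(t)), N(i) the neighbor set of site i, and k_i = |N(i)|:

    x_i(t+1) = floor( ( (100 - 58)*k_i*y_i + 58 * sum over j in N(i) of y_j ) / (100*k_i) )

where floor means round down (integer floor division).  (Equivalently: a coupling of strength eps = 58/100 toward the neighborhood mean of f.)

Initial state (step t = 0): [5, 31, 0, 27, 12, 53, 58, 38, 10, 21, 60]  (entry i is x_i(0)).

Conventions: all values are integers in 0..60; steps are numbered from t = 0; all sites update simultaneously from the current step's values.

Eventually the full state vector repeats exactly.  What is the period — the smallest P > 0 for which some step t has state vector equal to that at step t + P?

Answer: 4
Key observation: The state at step 10, [34, 34, 35, 35, 34, 34, 34, 34, 34, 34, 34], reappears at step 14 — and no state repeats earlier — so the cycle the system enters has period 4.

Derivation:
t=0: [5, 31, 0, 27, 12, 53, 58, 38, 10, 21, 60]
t=1: [10, 19, 12, 21, 11, 13, 9, 17, 12, 16, 10]
t=2: [14, 17, 16, 19, 14, 16, 13, 16, 14, 15, 14]
t=3: [17, 18, 18, 19, 17, 17, 16, 17, 16, 16, 16]
t=4: [19, 20, 20, 21, 20, 20, 18, 19, 18, 18, 18]
t=5: [22, 22, 23, 23, 22, 22, 21, 21, 21, 21, 21]
t=6: [25, 26, 26, 26, 26, 25, 24, 24, 24, 24, 24]
t=7: [29, 29, 29, 29, 29, 29, 28, 28, 28, 28, 28]
t=8: [33, 33, 34, 34, 33, 33, 33, 33, 33, 33, 33]
t=9: [30, 30, 30, 30, 30, 30, 31, 31, 31, 31, 31]
t=10: [34, 34, 35, 35, 34, 34, 34, 34, 34, 34, 34]
t=11: [29, 29, 29, 29, 29, 29, 30, 30, 30, 30, 30]
t=12: [34, 34, 34, 34, 34, 34, 34, 34, 35, 34, 34]
t=13: [30, 30, 30, 30, 30, 30, 29, 29, 29, 29, 29]
t=14: [34, 34, 35, 35, 34, 34, 34, 34, 34, 34, 34]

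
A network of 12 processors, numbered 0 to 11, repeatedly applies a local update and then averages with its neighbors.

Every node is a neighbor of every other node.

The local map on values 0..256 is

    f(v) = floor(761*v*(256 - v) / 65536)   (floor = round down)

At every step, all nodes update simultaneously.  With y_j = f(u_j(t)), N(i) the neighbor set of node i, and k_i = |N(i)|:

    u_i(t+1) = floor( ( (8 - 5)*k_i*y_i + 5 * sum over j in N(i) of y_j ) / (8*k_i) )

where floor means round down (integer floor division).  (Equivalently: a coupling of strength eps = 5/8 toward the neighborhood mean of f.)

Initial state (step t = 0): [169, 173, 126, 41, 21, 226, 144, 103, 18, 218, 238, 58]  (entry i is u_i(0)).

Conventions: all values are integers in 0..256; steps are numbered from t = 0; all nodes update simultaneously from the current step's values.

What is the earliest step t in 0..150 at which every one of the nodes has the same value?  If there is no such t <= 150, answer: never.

Answer: 4
Key observation: Synchronization is absorbing here: once all nodes are equal they stay equal, and step 4 is the first all-equal step.

Derivation:
t=0: [169, 173, 126, 41, 21, 226, 144, 103, 18, 218, 238, 58]  (not all equal)
t=1: [136, 135, 143, 115, 101, 107, 142, 140, 98, 113, 98, 125]  (not all equal)
t=2: [186, 186, 186, 186, 184, 185, 186, 186, 183, 186, 183, 187]  (not all equal)
t=3: [151, 151, 151, 151, 152, 151, 151, 151, 152, 151, 152, 150]  (not all equal)
t=4: [183, 183, 183, 183, 183, 183, 183, 183, 183, 183, 183, 183]  (all equal)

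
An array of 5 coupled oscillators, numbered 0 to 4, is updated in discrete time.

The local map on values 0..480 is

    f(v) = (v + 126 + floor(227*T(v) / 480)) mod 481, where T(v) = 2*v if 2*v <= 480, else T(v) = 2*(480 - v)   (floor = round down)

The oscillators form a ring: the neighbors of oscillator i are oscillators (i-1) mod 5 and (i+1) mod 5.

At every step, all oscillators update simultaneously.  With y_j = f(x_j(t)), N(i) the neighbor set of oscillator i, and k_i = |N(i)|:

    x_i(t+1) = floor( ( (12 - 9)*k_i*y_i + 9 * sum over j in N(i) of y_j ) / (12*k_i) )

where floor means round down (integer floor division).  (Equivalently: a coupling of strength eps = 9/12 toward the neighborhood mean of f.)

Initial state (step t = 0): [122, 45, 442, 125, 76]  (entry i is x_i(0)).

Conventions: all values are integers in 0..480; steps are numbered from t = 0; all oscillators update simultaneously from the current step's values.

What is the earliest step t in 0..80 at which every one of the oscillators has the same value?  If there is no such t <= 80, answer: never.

Answer: 4
Key observation: Synchronization is absorbing here: once all oscillators are equal they stay equal, and step 4 is the first all-equal step.

Derivation:
t=0: [122, 45, 442, 125, 76]  (not all equal)
t=1: [273, 235, 248, 240, 342]  (not all equal)
t=2: [110, 109, 108, 113, 113]  (not all equal)
t=3: [341, 338, 340, 341, 343]  (not all equal)
t=4: [117, 117, 117, 117, 117]  (all equal)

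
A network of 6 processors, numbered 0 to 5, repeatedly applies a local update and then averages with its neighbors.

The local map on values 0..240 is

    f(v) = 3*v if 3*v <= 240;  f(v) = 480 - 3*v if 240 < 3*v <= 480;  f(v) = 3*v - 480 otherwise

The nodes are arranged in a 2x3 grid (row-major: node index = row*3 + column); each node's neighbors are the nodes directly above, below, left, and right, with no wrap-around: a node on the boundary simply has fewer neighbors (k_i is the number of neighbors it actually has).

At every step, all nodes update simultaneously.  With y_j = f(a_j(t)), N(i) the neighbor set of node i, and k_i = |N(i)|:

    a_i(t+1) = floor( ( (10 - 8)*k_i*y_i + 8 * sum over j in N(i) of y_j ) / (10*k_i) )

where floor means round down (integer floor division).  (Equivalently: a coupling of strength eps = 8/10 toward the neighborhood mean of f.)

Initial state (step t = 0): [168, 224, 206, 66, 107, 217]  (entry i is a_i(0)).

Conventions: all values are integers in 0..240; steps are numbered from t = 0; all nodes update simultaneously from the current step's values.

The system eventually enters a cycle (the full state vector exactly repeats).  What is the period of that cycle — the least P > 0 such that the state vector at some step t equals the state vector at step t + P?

Simulating step by step:
t=0: [168, 224, 206, 66, 107, 217]
t=1: [160, 124, 172, 112, 181, 153]
t=2: [100, 48, 58, 54, 85, 43]
t=3: [158, 183, 144, 194, 161, 185]
t=4: [69, 29, 67, 24, 66, 35]
t=5: [105, 179, 117, 176, 110, 180]
t=6: [75, 129, 72, 135, 74, 123]
t=7: [112, 195, 124, 193, 118, 197]
t=8: [110, 121, 108, 127, 109, 115]
t=9: [116, 145, 132, 141, 124, 150]
t=10: [67, 95, 46, 107, 56, 82]
t=11: [181, 174, 199, 179, 190, 169]
t=12: [52, 80, 51, 72, 51, 88]
t=13: [213, 171, 213, 166, 209, 165]
t=14: [52, 130, 51, 126, 47, 125]
t=15: [108, 138, 108, 139, 107, 138]
t=16: [82, 138, 84, 138, 83, 139]
t=17: [99, 198, 97, 199, 98, 196]
t=18: [129, 171, 126, 171, 127, 171]
t=19: [45, 85, 46, 83, 46, 87]
t=20: [209, 154, 205, 155, 207, 154]
t=21: [42, 116, 41, 118, 41, 114]
t=22: [128, 125, 132, 124, 130, 126]
t=23: [104, 93, 99, 96, 102, 90]
t=24: [190, 180, 201, 175, 195, 184]
t=25: [60, 96, 77, 87, 68, 105]
t=26: [200, 202, 189, 197, 194, 207]
t=27: [118, 107, 124, 111, 121, 103]
t=28: [147, 125, 153, 126, 150, 124]
t=29: [90, 45, 89, 48, 90, 42]
t=30: [153, 195, 147, 196, 150, 194]
t=31: [89, 45, 90, 42, 90, 48]
t=32: [147, 195, 153, 194, 150, 196]
t=33: [90, 45, 89, 48, 90, 42]

Answer: 4
Key observation: The state at step 29, [90, 45, 89, 48, 90, 42], reappears at step 33 — and no state repeats earlier — so the cycle the system enters has period 4.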